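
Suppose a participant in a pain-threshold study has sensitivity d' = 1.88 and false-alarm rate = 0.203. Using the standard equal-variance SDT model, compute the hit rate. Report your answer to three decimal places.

z(false-alarm rate) = z(0.203) = -0.8310
z(H) = z(FA) + d' = -0.8310 + 1.88 = 1.0490
hit rate = Φ(1.0490) = 0.8529

hit rate = 0.853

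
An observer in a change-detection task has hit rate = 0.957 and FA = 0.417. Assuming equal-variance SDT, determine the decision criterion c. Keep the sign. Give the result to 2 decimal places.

z(0.957) = 1.717, z(0.417) = -0.210
c = −½·[z(H) + z(FA)] = −0.5 × (1.717 + (-0.210)) = -0.7535
c < 0: the observer has a liberal response bias.

c = -0.75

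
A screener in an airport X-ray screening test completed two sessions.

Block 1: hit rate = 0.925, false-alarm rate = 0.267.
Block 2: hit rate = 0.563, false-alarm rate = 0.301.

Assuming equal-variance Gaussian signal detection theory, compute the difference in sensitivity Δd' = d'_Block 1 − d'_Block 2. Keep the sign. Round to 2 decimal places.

Block 1: z(0.925) = 1.440, z(0.267) = -0.622, d' = 2.062
Block 2: z(0.563) = 0.159, z(0.301) = -0.522, d' = 0.681
Δd' = d'_Block 1 − d'_Block 2 = 2.062 − 0.681 = 1.381
Block 1 has the higher sensitivity.

Δd' = 1.38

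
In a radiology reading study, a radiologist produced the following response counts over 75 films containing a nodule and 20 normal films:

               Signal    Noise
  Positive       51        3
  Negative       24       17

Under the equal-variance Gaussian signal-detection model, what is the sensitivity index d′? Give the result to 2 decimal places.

H = 51/75 = 0.6800
FA = 3/20 = 0.1500
Φ⁻¹(0.6800) = 0.468, Φ⁻¹(0.1500) = -1.036
d' = z(H) − z(FA) = 0.468 − (-1.036) = 1.504

d′ = 1.50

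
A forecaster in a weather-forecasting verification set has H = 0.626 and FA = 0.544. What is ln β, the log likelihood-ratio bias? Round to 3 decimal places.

z(H) = z(0.626) = 0.3213
z(FA) = z(0.544) = 0.1105
ln β = −½·[z(H)² − z(FA)²] = −0.5 × (0.1032 − 0.0122) = -0.0455

ln β = -0.046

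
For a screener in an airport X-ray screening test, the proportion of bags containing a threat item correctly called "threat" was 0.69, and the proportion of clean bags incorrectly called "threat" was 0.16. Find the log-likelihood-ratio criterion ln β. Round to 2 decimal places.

Φ⁻¹(0.69) = 0.496, Φ⁻¹(0.16) = -0.994
ln β = −½·[z(H)² − z(FA)²] = −0.5 × (0.246 − 0.988) = 0.371

ln β = 0.37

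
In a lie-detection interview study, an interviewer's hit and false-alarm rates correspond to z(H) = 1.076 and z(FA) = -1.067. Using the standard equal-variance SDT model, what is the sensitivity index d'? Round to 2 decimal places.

d' = 2.14

d' = z(H) − z(FA) = 1.076 − (-1.067) = 2.143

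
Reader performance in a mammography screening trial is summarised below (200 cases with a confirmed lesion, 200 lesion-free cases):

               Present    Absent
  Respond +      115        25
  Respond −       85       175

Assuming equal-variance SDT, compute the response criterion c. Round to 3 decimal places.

c = 0.481

H = 115/200 = 0.5750
FA = 25/200 = 0.1250
Φ⁻¹(H) = Φ⁻¹(0.5750) = 0.1891
Φ⁻¹(FA) = Φ⁻¹(0.1250) = -1.1503
c = −½·[z(H) + z(FA)] = −0.5 × (0.1891 + (-1.1503)) = 0.4806
c > 0: the reader has a conservative response bias.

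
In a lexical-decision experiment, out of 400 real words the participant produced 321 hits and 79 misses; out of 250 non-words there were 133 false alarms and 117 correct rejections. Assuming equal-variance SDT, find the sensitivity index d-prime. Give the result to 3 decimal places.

H = 321/400 = 0.8025
FA = 133/250 = 0.5320
z(H) = z(0.8025) = 0.8506
z(FA) = z(0.5320) = 0.0803
d' = z(H) − z(FA) = 0.8506 − 0.0803 = 0.7703

d-prime = 0.770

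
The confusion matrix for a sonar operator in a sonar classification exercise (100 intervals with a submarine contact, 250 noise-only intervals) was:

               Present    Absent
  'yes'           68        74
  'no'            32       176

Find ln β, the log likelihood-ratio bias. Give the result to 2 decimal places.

ln β = 0.03

H = 68/100 = 0.6800
FA = 74/250 = 0.2960
Φ⁻¹(H) = Φ⁻¹(0.6800) = 0.468
Φ⁻¹(FA) = Φ⁻¹(0.2960) = -0.536
ln β = −½·[z(H)² − z(FA)²] = −0.5 × (0.219 − 0.287) = 0.034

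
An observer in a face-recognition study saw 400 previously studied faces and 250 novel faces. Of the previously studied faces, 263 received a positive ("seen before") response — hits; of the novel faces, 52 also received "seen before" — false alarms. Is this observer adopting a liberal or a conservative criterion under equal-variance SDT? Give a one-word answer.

z(H) = 0.406, z(FA) = -0.813
c = −½·(z(H) + z(FA)) = 0.2035
c > 0 → conservative criterion (biased toward responding “no”).

conservative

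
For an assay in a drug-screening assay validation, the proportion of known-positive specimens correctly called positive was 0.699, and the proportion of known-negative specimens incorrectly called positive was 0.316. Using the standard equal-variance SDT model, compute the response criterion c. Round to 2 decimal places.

c = -0.02

z(H) = 0.522
z(FA) = -0.479
c = −½·[z(H) + z(FA)] = −0.5 × (0.522 + (-0.479)) = -0.0215
c < 0: the assay has a liberal response bias.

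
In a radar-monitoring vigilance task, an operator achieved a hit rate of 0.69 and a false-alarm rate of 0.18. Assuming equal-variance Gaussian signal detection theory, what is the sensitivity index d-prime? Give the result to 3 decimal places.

z(0.69) = 0.4959, z(0.18) = -0.9154
d' = z(H) − z(FA) = 0.4959 − (-0.9154) = 1.4113

d-prime = 1.411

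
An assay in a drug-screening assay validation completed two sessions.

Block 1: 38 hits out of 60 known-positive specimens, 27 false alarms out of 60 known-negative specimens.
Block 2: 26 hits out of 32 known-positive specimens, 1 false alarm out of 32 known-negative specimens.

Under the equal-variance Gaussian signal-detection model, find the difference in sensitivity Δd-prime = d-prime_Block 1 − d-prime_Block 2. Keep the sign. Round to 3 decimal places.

Block 1: z(0.6333) = 0.3406, z(0.4500) = -0.1257, d' = 0.4663
Block 2: z(0.8125) = 0.8871, z(0.0312) = -1.8634, d' = 2.7505
Δd' = d'_Block 1 − d'_Block 2 = 0.4663 − 2.7505 = -2.2842
Block 2 has the higher sensitivity.

Δd-prime = -2.284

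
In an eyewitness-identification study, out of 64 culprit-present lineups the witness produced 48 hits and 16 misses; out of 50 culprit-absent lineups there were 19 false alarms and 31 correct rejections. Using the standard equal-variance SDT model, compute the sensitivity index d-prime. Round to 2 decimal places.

d-prime = 0.98

H = 48/64 = 0.7500
FA = 19/50 = 0.3800
z(0.7500) = 0.6745, z(0.3800) = -0.3055
d' = z(H) − z(FA) = 0.6745 − (-0.3055) = 0.9800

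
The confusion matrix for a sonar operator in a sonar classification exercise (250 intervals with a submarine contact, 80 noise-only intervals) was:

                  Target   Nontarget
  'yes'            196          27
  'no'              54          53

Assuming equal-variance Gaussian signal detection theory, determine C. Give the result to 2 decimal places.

C = -0.18

H = 196/250 = 0.7840
FA = 27/80 = 0.3375
z(H) = 0.786
z(FA) = -0.419
c = −½·[z(H) + z(FA)] = −0.5 × (0.786 + (-0.419)) = -0.1835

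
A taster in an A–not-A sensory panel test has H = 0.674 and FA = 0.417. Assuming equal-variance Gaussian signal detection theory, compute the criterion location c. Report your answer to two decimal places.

c = -0.12

Φ⁻¹(0.674) = 0.4510, Φ⁻¹(0.417) = -0.2096
c = −½·[z(H) + z(FA)] = −0.5 × (0.4510 + (-0.2096)) = -0.1207
c < 0: the taster has a liberal response bias.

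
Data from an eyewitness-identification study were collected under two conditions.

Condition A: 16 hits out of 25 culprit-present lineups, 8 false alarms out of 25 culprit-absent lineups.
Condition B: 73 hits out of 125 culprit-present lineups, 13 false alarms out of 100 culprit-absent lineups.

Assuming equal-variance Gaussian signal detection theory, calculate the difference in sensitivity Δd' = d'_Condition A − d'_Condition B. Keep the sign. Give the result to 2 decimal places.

Condition A: z(0.6400) = 0.358, z(0.3200) = -0.468, d' = 0.826
Condition B: z(0.5840) = 0.212, z(0.1300) = -1.126, d' = 1.338
Δd' = d'_Condition A − d'_Condition B = 0.826 − 1.338 = -0.512
Condition B has the higher sensitivity.

Δd' = -0.51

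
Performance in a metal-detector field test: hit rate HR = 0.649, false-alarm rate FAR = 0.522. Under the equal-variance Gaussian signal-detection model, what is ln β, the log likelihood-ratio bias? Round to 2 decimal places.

ln β = -0.07

z(H) = 0.383
z(FA) = 0.055
ln β = −½·[z(H)² − z(FA)²] = −0.5 × (0.147 − 0.003) = -0.072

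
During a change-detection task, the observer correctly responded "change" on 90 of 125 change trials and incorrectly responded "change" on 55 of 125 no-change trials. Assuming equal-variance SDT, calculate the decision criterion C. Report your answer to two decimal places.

H = 90/125 = 0.7200
FA = 55/125 = 0.4400
z(H) = z(0.7200) = 0.583
z(FA) = z(0.4400) = -0.151
c = −½·[z(H) + z(FA)] = −0.5 × (0.583 + (-0.151)) = -0.216
c < 0: the observer has a liberal response bias.

C = -0.22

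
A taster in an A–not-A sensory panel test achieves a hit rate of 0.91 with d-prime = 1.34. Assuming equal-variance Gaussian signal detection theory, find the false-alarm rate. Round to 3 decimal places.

z(hit rate) = z(0.91) = 1.3408
z(FA) = z(H) − d' = 1.3408 − 1.34 = 0.0008
false-alarm rate = Φ(0.0008) = 0.5003

false-alarm rate = 0.500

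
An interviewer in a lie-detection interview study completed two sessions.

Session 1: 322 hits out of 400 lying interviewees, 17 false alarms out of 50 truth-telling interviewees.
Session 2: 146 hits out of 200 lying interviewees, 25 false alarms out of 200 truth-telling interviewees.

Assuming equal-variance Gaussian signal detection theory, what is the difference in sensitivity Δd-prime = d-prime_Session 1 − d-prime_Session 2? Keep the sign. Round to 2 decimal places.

Δd-prime = -0.49

Session 1: z(0.8050) = 0.860, z(0.3400) = -0.412, d' = 1.272
Session 2: z(0.7300) = 0.613, z(0.1250) = -1.150, d' = 1.763
Δd' = d'_Session 1 − d'_Session 2 = 1.272 − 1.763 = -0.491
Session 2 has the higher sensitivity.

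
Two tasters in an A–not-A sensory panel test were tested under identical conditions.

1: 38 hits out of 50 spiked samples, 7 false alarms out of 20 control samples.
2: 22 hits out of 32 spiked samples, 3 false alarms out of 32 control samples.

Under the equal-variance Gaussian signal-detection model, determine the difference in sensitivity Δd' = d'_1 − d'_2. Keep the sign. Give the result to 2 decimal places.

1: z(0.7600) = 0.706, z(0.3500) = -0.385, d' = 1.091
2: z(0.6875) = 0.489, z(0.0938) = -1.318, d' = 1.807
Δd' = d'_1 − d'_2 = 1.091 − 1.807 = -0.716
2 has the higher sensitivity.

Δd' = -0.72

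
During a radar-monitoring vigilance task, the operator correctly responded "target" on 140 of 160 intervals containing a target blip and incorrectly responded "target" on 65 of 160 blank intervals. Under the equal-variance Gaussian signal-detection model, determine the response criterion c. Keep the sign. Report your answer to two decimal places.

H = 140/160 = 0.8750
FA = 65/160 = 0.4062
z(0.8750) = 1.150, z(0.4062) = -0.237
c = −½·[z(H) + z(FA)] = −0.5 × (1.150 + (-0.237)) = -0.4565

c = -0.46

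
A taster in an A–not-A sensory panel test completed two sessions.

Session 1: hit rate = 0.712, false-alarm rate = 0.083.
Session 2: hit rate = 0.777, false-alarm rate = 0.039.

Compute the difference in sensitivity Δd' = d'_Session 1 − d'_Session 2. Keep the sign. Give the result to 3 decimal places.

Session 1: z(0.712) = 0.5592, z(0.083) = -1.3852, d' = 1.9444
Session 2: z(0.777) = 0.7621, z(0.039) = -1.7624, d' = 2.5245
Δd' = d'_Session 1 − d'_Session 2 = 1.9444 − 2.5245 = -0.5801
Session 2 has the higher sensitivity.

Δd' = -0.580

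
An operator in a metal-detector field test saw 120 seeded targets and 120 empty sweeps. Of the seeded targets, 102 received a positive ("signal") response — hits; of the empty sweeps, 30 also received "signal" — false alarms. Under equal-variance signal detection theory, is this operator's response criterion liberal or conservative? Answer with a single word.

liberal

z(H) = 1.036, z(FA) = -0.674
c = −½·(z(H) + z(FA)) = -0.181
c < 0 → liberal criterion (biased toward responding “yes”).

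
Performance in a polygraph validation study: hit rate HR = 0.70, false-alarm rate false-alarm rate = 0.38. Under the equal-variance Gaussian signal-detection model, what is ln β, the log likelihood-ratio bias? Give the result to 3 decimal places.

Φ⁻¹(H) = Φ⁻¹(0.70) = 0.5244
Φ⁻¹(FA) = Φ⁻¹(0.38) = -0.3055
ln β = −½·[z(H)² − z(FA)²] = −0.5 × (0.2750 − 0.0933) = -0.09085

ln β = -0.091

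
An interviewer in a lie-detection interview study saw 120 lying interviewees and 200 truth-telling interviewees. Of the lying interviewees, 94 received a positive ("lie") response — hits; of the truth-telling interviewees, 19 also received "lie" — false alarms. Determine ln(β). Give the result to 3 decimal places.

H = 94/120 = 0.7833
FA = 19/200 = 0.0950
z(H) = z(0.7833) = 0.7834
z(FA) = z(0.0950) = -1.3106
ln β = −½·[z(H)² − z(FA)²] = −0.5 × (0.6137 − 1.7177) = 0.5520

ln β = 0.552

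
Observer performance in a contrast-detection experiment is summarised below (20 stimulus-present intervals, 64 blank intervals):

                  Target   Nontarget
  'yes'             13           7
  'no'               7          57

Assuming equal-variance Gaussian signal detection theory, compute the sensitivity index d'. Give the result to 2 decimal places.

d' = 1.62

H = 13/20 = 0.6500
FA = 7/64 = 0.1094
Φ⁻¹(H) = Φ⁻¹(0.6500) = 0.385
Φ⁻¹(FA) = Φ⁻¹(0.1094) = -1.230
d' = z(H) − z(FA) = 0.385 − (-1.230) = 1.615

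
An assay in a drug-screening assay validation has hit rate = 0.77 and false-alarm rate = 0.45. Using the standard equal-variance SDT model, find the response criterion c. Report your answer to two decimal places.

Φ⁻¹(0.77) = 0.739, Φ⁻¹(0.45) = -0.126
c = −½·[z(H) + z(FA)] = −0.5 × (0.739 + (-0.126)) = -0.3065

c = -0.31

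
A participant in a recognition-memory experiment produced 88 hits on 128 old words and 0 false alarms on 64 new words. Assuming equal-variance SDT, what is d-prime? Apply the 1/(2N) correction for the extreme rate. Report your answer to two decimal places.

d-prime = 2.91

The false-alarm rate is 0/64 = 0, so apply the 1/(2N) correction: FA → 1/(2·64) = 0.00781.
z(H) = z(0.68750) = 0.489
z(FA) = z(0.00781) = -2.418
d' = 0.489 − (-2.418) = 2.907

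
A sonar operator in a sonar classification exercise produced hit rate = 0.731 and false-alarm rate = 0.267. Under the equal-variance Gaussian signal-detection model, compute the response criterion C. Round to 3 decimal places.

C = 0.003

z(0.731) = 0.6158, z(0.267) = -0.6219
c = −½·[z(H) + z(FA)] = −0.5 × (0.6158 + (-0.6219)) = 0.00305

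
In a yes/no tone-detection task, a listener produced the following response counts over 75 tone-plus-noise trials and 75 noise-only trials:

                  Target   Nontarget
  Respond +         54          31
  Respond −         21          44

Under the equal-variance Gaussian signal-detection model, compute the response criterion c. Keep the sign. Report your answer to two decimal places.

c = -0.18

H = 54/75 = 0.7200
FA = 31/75 = 0.4133
Φ⁻¹(H) = Φ⁻¹(0.7200) = 0.583
Φ⁻¹(FA) = Φ⁻¹(0.4133) = -0.219
c = −½·[z(H) + z(FA)] = −0.5 × (0.583 + (-0.219)) = -0.182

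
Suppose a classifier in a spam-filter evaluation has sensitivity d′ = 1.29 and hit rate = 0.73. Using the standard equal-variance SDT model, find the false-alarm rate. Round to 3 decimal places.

z(hit rate) = z(0.73) = 0.6128
z(FA) = z(H) − d' = 0.6128 − 1.29 = -0.6772
false-alarm rate = Φ(-0.6772) = 0.2491

false-alarm rate = 0.249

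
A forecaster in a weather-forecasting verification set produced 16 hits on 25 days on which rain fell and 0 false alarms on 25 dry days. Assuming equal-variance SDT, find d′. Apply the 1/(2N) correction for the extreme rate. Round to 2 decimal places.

d′ = 2.41

The false-alarm rate is 0/25 = 0, so apply the 1/(2N) correction: FA → 1/(2·25) = 0.02000.
z(H) = z(0.64000) = 0.358
z(FA) = z(0.02000) = -2.054
d' = 0.358 − (-2.054) = 2.412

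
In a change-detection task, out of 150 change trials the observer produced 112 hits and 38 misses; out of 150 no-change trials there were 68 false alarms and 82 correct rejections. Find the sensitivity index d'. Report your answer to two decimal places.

H = 112/150 = 0.7467
FA = 68/150 = 0.4533
z(H) = 0.6641
z(FA) = -0.1173
d' = z(H) − z(FA) = 0.6641 − (-0.1173) = 0.7814

d' = 0.78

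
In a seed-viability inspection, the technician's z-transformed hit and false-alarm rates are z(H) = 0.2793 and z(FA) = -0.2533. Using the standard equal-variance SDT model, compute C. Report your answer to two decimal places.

C = -0.01

c = −½·[z(H) + z(FA)] = −½·(0.2793 + (-0.2533)) = -0.0130
c < 0: the technician has a liberal response bias.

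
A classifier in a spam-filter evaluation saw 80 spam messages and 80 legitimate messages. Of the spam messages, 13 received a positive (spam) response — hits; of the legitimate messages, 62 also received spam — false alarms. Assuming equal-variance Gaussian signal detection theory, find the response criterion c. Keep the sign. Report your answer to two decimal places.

c = 0.11

H = 13/80 = 0.1625
FA = 62/80 = 0.7750
z(H) = z(0.1625) = -0.984
z(FA) = z(0.7750) = 0.755
c = −½·[z(H) + z(FA)] = −0.5 × (-0.984 + 0.755) = 0.1145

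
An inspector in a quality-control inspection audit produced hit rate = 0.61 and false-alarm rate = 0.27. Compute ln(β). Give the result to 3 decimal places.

ln β = 0.149

Φ⁻¹(H) = 0.2793
Φ⁻¹(FA) = -0.6128
ln β = −½·[z(H)² − z(FA)²] = −0.5 × (0.0780 − 0.3755) = 0.14875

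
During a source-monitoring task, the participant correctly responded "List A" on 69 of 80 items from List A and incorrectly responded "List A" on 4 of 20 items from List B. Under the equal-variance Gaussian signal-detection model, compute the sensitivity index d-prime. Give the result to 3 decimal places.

d-prime = 1.933

H = 69/80 = 0.8625
FA = 4/20 = 0.2000
z(0.8625) = 1.0916, z(0.2000) = -0.8416
d' = z(H) − z(FA) = 1.0916 − (-0.8416) = 1.9332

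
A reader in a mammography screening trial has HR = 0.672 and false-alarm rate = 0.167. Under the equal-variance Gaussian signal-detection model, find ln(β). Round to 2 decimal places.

ln β = 0.37

z(0.672) = 0.445, z(0.167) = -0.966
ln β = −½·[z(H)² − z(FA)²] = −0.5 × (0.198 − 0.933) = 0.3675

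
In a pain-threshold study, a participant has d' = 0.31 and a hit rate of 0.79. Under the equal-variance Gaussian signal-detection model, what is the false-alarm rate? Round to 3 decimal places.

false-alarm rate = 0.690

z(hit rate) = z(0.79) = 0.8064
z(FA) = z(H) − d' = 0.8064 − 0.31 = 0.4964
false-alarm rate = Φ(0.4964) = 0.6902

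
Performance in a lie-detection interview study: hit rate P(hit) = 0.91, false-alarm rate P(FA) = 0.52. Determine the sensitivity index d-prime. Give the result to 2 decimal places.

d-prime = 1.29

Φ⁻¹(H) = 1.3408
Φ⁻¹(FA) = 0.0502
d' = z(H) − z(FA) = 1.3408 − 0.0502 = 1.2906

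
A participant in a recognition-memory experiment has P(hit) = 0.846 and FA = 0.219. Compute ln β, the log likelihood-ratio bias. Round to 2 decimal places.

ln β = -0.22

Φ⁻¹(H) = Φ⁻¹(0.846) = 1.019
Φ⁻¹(FA) = Φ⁻¹(0.219) = -0.776
ln β = −½·[z(H)² − z(FA)²] = −0.5 × (1.038 − 0.602) = -0.218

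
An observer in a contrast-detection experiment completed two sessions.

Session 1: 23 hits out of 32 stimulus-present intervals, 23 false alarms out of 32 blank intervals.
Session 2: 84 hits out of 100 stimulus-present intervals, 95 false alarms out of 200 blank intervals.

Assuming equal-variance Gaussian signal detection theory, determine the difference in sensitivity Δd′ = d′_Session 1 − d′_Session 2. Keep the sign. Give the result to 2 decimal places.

Session 1: z(0.7188) = 0.579, z(0.7188) = 0.579, d' = 0.000
Session 2: z(0.8400) = 0.994, z(0.4750) = -0.063, d' = 1.057
Δd' = d'_Session 1 − d'_Session 2 = 0.000 − 1.057 = -1.057
Session 2 has the higher sensitivity.

Δd′ = -1.06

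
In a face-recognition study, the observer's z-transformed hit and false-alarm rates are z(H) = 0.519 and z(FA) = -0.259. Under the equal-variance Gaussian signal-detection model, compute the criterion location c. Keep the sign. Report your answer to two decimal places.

c = −½·[z(H) + z(FA)] = −½·(0.519 + (-0.259)) = -0.130

c = -0.13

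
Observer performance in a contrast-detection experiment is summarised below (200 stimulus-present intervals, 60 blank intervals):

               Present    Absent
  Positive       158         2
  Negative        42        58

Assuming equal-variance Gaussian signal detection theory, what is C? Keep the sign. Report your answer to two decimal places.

H = 158/200 = 0.7900
FA = 2/60 = 0.0333
Φ⁻¹(H) = 0.806
Φ⁻¹(FA) = -1.834
c = −½·[z(H) + z(FA)] = −0.5 × (0.806 + (-1.834)) = 0.514

C = 0.51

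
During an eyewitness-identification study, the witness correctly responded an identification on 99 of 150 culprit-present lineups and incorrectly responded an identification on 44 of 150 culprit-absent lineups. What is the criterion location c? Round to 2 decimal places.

c = 0.07

H = 99/150 = 0.6600
FA = 44/150 = 0.2933
Φ⁻¹(0.6600) = 0.4125, Φ⁻¹(0.2933) = -0.5438
c = −½·[z(H) + z(FA)] = −0.5 × (0.4125 + (-0.5438)) = 0.06565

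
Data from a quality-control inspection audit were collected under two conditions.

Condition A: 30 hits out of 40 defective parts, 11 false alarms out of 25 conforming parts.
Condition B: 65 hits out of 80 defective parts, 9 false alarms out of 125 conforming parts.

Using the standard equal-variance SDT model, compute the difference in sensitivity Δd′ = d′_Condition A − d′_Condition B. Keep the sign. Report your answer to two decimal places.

Δd′ = -1.52

Condition A: z(0.7500) = 0.674, z(0.4400) = -0.151, d' = 0.825
Condition B: z(0.8125) = 0.887, z(0.0720) = -1.461, d' = 2.348
Δd' = d'_Condition A − d'_Condition B = 0.825 − 2.348 = -1.523
Condition B has the higher sensitivity.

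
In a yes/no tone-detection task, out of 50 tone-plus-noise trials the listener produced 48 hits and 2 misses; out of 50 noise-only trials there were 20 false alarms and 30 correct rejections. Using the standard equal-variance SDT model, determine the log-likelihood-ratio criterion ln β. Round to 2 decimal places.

ln β = -1.50

H = 48/50 = 0.9600
FA = 20/50 = 0.4000
z(0.9600) = 1.751, z(0.4000) = -0.253
ln β = −½·[z(H)² − z(FA)²] = −0.5 × (3.066 − 0.064) = -1.501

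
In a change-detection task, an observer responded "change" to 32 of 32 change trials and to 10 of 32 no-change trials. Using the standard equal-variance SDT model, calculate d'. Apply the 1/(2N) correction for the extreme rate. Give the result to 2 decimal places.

d' = 2.64

The hit rate is 32/32 = 1, so apply the 1/(2N) correction: H → 1 − 1/(2·32) = 0.98438.
z(H) = z(0.98438) = 2.154
z(FA) = z(0.31250) = -0.489
d' = 2.154 − (-0.489) = 2.643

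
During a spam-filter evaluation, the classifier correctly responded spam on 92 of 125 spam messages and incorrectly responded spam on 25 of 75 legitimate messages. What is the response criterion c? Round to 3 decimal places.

H = 92/125 = 0.7360
FA = 25/75 = 0.3333
z(0.7360) = 0.6311, z(0.3333) = -0.4308
c = −½·[z(H) + z(FA)] = −0.5 × (0.6311 + (-0.4308)) = -0.10015
c < 0: the classifier has a liberal response bias.

c = -0.100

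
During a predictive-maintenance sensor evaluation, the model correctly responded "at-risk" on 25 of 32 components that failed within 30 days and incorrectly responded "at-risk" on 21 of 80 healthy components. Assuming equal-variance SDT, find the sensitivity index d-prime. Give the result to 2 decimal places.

d-prime = 1.41

H = 25/32 = 0.7812
FA = 21/80 = 0.2625
Φ⁻¹(H) = Φ⁻¹(0.7812) = 0.7763
Φ⁻¹(FA) = Φ⁻¹(0.2625) = -0.6357
d' = z(H) − z(FA) = 0.7763 − (-0.6357) = 1.4120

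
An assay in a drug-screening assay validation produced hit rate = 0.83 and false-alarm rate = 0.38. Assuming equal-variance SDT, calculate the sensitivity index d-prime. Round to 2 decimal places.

d-prime = 1.26

Φ⁻¹(0.83) = 0.954, Φ⁻¹(0.38) = -0.305
d' = z(H) − z(FA) = 0.954 − (-0.305) = 1.259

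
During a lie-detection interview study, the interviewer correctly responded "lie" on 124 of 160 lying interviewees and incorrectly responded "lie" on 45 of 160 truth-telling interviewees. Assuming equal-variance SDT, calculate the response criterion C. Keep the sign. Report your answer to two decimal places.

C = -0.09

H = 124/160 = 0.7750
FA = 45/160 = 0.2812
z(H) = z(0.7750) = 0.755
z(FA) = z(0.2812) = -0.579
c = −½·[z(H) + z(FA)] = −0.5 × (0.755 + (-0.579)) = -0.088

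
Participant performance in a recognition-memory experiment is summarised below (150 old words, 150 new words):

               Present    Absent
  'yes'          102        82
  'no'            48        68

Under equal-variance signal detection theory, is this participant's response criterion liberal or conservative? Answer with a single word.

liberal

z(H) = 0.468, z(FA) = 0.117
c = −½·(z(H) + z(FA)) = -0.2925
c < 0 → liberal criterion (biased toward responding “yes”).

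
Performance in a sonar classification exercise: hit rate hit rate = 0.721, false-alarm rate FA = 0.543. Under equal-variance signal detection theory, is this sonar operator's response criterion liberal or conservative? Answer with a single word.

liberal

z(H) = 0.586, z(FA) = 0.108
c = −½·(z(H) + z(FA)) = -0.347
c < 0 → liberal criterion (biased toward responding “yes”).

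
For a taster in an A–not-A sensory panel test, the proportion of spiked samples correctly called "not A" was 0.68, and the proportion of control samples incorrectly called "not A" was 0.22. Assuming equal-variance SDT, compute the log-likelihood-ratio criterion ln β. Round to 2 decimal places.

ln β = 0.19

Φ⁻¹(0.68) = 0.468, Φ⁻¹(0.22) = -0.772
ln β = −½·[z(H)² − z(FA)²] = −0.5 × (0.219 − 0.596) = 0.1885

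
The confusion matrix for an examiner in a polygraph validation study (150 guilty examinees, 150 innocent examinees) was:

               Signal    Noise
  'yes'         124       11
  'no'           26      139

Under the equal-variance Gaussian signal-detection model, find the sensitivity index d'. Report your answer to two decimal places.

d' = 2.39

H = 124/150 = 0.8267
FA = 11/150 = 0.0733
z(H) = 0.941
z(FA) = -1.452
d' = z(H) − z(FA) = 0.941 − (-1.452) = 2.393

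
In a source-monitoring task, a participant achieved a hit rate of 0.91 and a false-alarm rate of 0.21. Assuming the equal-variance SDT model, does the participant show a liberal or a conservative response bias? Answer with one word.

liberal

z(H) = 1.341, z(FA) = -0.806
c = −½·(z(H) + z(FA)) = -0.2675
c < 0 → liberal criterion (biased toward responding “yes”).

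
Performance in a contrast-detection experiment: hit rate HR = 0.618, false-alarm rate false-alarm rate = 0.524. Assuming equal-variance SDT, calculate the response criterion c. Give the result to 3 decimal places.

c = -0.180

z(H) = 0.3002
z(FA) = 0.0602
c = −½·[z(H) + z(FA)] = −0.5 × (0.3002 + 0.0602) = -0.1802
c < 0: the observer has a liberal response bias.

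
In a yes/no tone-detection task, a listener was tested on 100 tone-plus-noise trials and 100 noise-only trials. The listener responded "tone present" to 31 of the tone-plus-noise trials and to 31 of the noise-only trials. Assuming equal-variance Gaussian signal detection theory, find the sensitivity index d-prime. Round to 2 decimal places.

H = 31/100 = 0.3100
FA = 31/100 = 0.3100
z(0.3100) = -0.4959, z(0.3100) = -0.4959
d' = z(H) − z(FA) = -0.4959 − (-0.4959) = 0.0000

d-prime = 0.00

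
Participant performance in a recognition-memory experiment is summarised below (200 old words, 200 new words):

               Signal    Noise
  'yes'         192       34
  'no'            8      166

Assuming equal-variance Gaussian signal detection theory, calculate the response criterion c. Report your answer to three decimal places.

H = 192/200 = 0.9600
FA = 34/200 = 0.1700
Φ⁻¹(H) = 1.7507
Φ⁻¹(FA) = -0.9542
c = −½·[z(H) + z(FA)] = −0.5 × (1.7507 + (-0.9542)) = -0.39825

c = -0.398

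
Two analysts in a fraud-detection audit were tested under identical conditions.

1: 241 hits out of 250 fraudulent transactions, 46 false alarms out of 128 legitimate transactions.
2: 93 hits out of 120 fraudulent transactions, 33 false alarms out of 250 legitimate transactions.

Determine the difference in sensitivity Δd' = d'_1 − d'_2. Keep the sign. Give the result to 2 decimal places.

Δd' = 0.29

1: z(0.9640) = 1.799, z(0.3594) = -0.360, d' = 2.159
2: z(0.7750) = 0.755, z(0.1320) = -1.117, d' = 1.872
Δd' = d'_1 − d'_2 = 2.159 − 1.872 = 0.287
1 has the higher sensitivity.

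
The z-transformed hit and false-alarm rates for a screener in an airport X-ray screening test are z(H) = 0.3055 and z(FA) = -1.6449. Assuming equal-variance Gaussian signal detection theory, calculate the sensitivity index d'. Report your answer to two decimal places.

d' = 1.95

d' = z(H) − z(FA) = 0.3055 − (-1.6449) = 1.9504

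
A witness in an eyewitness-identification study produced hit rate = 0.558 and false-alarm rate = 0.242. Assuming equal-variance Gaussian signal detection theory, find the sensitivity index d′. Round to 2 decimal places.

d′ = 0.85

Φ⁻¹(0.558) = 0.146, Φ⁻¹(0.242) = -0.700
d' = z(H) − z(FA) = 0.146 − (-0.700) = 0.846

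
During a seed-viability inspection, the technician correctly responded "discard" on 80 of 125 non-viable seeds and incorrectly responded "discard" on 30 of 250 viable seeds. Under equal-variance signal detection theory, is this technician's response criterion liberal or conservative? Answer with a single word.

conservative

z(H) = 0.358, z(FA) = -1.175
c = −½·(z(H) + z(FA)) = 0.4085
c > 0 → conservative criterion (biased toward responding “no”).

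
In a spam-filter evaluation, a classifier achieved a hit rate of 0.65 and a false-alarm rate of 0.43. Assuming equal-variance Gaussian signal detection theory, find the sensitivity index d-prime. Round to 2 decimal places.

d-prime = 0.56

z(H) = 0.385
z(FA) = -0.176
d' = z(H) − z(FA) = 0.385 − (-0.176) = 0.561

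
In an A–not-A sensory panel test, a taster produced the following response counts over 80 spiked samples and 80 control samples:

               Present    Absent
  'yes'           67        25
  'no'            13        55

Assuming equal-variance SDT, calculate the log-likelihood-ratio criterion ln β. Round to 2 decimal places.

H = 67/80 = 0.8375
FA = 25/80 = 0.3125
z(H) = z(0.8375) = 0.984
z(FA) = z(0.3125) = -0.489
ln β = −½·[z(H)² − z(FA)²] = −0.5 × (0.968 − 0.239) = -0.3645

ln β = -0.36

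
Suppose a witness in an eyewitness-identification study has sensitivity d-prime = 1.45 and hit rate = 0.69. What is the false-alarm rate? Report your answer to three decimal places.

false-alarm rate = 0.170

z(hit rate) = z(0.69) = 0.4959
z(FA) = z(H) − d' = 0.4959 − 1.45 = -0.9541
false-alarm rate = Φ(-0.9541) = 0.1700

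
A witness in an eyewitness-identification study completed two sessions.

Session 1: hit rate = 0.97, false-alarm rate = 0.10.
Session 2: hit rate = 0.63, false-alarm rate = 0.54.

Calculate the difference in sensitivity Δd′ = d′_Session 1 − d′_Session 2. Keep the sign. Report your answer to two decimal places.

Δd′ = 2.93

Session 1: z(0.97) = 1.881, z(0.10) = -1.282, d' = 3.163
Session 2: z(0.63) = 0.332, z(0.54) = 0.100, d' = 0.232
Δd' = d'_Session 1 − d'_Session 2 = 3.163 − 0.232 = 2.931
Session 1 has the higher sensitivity.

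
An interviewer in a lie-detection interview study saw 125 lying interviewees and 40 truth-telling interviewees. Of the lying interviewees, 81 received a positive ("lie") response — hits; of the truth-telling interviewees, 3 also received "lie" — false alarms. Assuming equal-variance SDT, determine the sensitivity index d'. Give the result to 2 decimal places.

H = 81/125 = 0.6480
FA = 3/40 = 0.0750
Φ⁻¹(H) = Φ⁻¹(0.6480) = 0.3799
Φ⁻¹(FA) = Φ⁻¹(0.0750) = -1.4395
d' = z(H) − z(FA) = 0.3799 − (-1.4395) = 1.8194

d' = 1.82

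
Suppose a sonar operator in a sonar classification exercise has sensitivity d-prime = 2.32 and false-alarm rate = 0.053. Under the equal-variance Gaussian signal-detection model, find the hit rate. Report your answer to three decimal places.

z(false-alarm rate) = z(0.053) = -1.6164
z(H) = z(FA) + d' = -1.6164 + 2.32 = 0.7036
hit rate = Φ(0.7036) = 0.7592

hit rate = 0.759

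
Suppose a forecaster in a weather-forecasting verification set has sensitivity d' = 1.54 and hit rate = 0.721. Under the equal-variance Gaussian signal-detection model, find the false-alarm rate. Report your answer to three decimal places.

z(hit rate) = z(0.721) = 0.5858
z(FA) = z(H) − d' = 0.5858 − 1.54 = -0.9542
false-alarm rate = Φ(-0.9542) = 0.1700

false-alarm rate = 0.170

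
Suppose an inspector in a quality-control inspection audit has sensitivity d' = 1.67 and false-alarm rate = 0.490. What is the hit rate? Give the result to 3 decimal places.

z(false-alarm rate) = z(0.490) = -0.0251
z(H) = z(FA) + d' = -0.0251 + 1.67 = 1.6449
hit rate = Φ(1.6449) = 0.9500

hit rate = 0.950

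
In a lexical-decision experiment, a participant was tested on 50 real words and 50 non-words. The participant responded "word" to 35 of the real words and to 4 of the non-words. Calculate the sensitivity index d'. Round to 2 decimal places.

H = 35/50 = 0.7000
FA = 4/50 = 0.0800
z(H) = z(0.7000) = 0.524
z(FA) = z(0.0800) = -1.405
d' = z(H) − z(FA) = 0.524 − (-1.405) = 1.929

d' = 1.93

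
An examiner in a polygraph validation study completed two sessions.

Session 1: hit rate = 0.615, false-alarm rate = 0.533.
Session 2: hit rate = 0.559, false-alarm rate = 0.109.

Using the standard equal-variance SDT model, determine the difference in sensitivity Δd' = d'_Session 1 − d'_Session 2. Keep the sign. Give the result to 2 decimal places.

Session 1: z(0.615) = 0.292, z(0.533) = 0.083, d' = 0.209
Session 2: z(0.559) = 0.148, z(0.109) = -1.232, d' = 1.380
Δd' = d'_Session 1 − d'_Session 2 = 0.209 − 1.380 = -1.171
Session 2 has the higher sensitivity.

Δd' = -1.17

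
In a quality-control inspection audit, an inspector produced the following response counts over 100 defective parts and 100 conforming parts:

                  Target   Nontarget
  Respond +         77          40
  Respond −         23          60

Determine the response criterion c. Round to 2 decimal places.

H = 77/100 = 0.7700
FA = 40/100 = 0.4000
z(H) = z(0.7700) = 0.739
z(FA) = z(0.4000) = -0.253
c = −½·[z(H) + z(FA)] = −0.5 × (0.739 + (-0.253)) = -0.243

c = -0.24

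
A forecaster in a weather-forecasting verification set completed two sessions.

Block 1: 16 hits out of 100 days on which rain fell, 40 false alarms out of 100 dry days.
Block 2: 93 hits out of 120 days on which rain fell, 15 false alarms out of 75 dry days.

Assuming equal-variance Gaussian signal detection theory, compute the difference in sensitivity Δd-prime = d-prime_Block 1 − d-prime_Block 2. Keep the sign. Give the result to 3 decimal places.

Block 1: z(0.1600) = -0.9945, z(0.4000) = -0.2533, d' = -0.7412
Block 2: z(0.7750) = 0.7554, z(0.2000) = -0.8416, d' = 1.5970
Δd' = d'_Block 1 − d'_Block 2 = -0.7412 − 1.5970 = -2.3382
Block 2 has the higher sensitivity.

Δd-prime = -2.338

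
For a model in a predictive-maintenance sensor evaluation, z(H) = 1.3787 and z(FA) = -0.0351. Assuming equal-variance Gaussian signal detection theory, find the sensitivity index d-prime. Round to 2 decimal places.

d' = z(H) − z(FA) = 1.3787 − (-0.0351) = 1.4138

d-prime = 1.41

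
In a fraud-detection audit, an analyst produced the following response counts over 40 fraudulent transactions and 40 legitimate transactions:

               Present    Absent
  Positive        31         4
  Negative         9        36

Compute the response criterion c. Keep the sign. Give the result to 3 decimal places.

H = 31/40 = 0.7750
FA = 4/40 = 0.1000
z(H) = z(0.7750) = 0.7554
z(FA) = z(0.1000) = -1.2816
c = −½·[z(H) + z(FA)] = −0.5 × (0.7554 + (-1.2816)) = 0.2631

c = 0.263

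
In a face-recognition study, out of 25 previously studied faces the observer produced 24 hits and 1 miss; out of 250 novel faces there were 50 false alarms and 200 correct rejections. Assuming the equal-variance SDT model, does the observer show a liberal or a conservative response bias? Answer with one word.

z(H) = 1.751, z(FA) = -0.842
c = −½·(z(H) + z(FA)) = -0.4545
c < 0 → liberal criterion (biased toward responding “yes”).

liberal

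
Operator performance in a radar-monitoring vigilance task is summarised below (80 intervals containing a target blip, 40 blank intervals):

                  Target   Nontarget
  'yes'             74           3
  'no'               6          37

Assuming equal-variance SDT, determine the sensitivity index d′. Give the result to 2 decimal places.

H = 74/80 = 0.9250
FA = 3/40 = 0.0750
z(H) = z(0.9250) = 1.4395
z(FA) = z(0.0750) = -1.4395
d' = z(H) − z(FA) = 1.4395 − (-1.4395) = 2.8790

d′ = 2.88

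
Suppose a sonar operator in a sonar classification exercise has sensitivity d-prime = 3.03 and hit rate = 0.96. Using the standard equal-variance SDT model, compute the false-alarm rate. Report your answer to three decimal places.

false-alarm rate = 0.100

z(hit rate) = z(0.96) = 1.7507
z(FA) = z(H) − d' = 1.7507 − 3.03 = -1.2793
false-alarm rate = Φ(-1.2793) = 0.1004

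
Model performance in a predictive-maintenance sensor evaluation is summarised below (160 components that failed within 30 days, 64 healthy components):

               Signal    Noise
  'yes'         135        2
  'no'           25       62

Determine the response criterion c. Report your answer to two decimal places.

H = 135/160 = 0.8438
FA = 2/64 = 0.0312
z(H) = 1.010
z(FA) = -1.863
c = −½·[z(H) + z(FA)] = −0.5 × (1.010 + (-1.863)) = 0.4265
c > 0: the model has a conservative response bias.

c = 0.43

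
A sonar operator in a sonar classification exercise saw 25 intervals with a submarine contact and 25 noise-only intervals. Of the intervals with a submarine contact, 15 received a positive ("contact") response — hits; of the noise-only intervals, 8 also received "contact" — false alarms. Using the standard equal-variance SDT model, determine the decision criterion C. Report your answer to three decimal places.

H = 15/25 = 0.6000
FA = 8/25 = 0.3200
z(0.6000) = 0.2533, z(0.3200) = -0.4677
c = −½·[z(H) + z(FA)] = −0.5 × (0.2533 + (-0.4677)) = 0.1072

C = 0.107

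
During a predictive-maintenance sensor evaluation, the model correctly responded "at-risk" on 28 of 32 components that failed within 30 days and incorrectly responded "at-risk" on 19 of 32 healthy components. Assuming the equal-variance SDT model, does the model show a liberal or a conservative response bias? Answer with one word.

z(H) = 1.150, z(FA) = 0.237
c = −½·(z(H) + z(FA)) = -0.6935
c < 0 → liberal criterion (biased toward responding “yes”).

liberal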